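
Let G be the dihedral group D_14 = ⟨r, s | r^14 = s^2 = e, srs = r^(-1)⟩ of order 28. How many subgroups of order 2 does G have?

|G| = 28 and 2 | 28, so subgroups of order 2 are possible by Lagrange.
The subgroups of order 2 are: {e, r^10s}; {e, r^11s}; {e, r^12s}; {e, r^13s}; … (15 in all).
So G has 15 subgroups of order 2.

15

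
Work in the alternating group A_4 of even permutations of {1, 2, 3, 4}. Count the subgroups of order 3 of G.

4

|G| = 12 and 3 | 12, so subgroups of order 3 are possible by Lagrange.
The subgroups of order 3 are: {e, (1 2 3), (1 3 2)}; {e, (1 2 4), (1 4 2)}; {e, (1 3 4), (1 4 3)}; {e, (2 3 4), (2 4 3)}.
So G has 4 subgroups of order 3.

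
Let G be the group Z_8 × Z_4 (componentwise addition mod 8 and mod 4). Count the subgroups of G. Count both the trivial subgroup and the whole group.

22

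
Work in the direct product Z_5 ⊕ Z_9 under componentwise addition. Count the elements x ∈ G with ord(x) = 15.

8

An element (a,b) has order lcm(ord(a), ord(b)); count pairs with lcm equal to 15.
Enumerating gives 8 such elements.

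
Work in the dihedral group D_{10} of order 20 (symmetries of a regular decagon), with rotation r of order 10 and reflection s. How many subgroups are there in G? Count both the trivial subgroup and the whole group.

22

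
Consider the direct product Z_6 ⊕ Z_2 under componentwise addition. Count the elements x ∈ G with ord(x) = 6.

6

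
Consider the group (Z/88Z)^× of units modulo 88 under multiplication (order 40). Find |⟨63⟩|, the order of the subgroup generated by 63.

Compute successive powers of 63 mod 88: 63, 9, 39, 81, 87, 25, 79, 49, …; 63^10 ≡ 1 (mod 88).
So |⟨63⟩| = 10.

10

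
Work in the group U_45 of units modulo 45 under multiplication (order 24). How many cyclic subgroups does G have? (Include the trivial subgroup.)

12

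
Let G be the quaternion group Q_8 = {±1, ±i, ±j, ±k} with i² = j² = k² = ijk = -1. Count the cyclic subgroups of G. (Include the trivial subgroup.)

Group the elements of G by the cyclic subgroup they generate; each cyclic subgroup of order d accounts for φ(d) elements.
Cyclic subgroups by order — order 1: 1; order 2: 1; order 4: 3.
Total: 5.

5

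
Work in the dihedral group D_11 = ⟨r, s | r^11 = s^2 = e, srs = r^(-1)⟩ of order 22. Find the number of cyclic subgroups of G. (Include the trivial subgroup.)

Group the elements of G by the cyclic subgroup they generate; each cyclic subgroup of order d accounts for φ(d) elements.
Cyclic subgroups by order — order 1: 1; order 2: 11; order 11: 1.
Total: 13.

13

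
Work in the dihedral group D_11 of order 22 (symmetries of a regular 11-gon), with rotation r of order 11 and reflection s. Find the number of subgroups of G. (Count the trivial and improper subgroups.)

14

|G| = 22, so by Lagrange every subgroup order divides 22. Divisors: 1, 2, 11, 22.
Subgroups by order — order 1: 1; order 2: 11; order 11: 1; order 22: 1.
Total: 1 + 11 + 1 + 1 = 14.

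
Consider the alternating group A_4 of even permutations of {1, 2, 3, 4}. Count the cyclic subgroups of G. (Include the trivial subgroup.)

8

A cyclic subgroup of order d is generated by each of its φ(d) elements of order d, so the cyclic subgroups of order d number (#elements of order d)/φ(d).
Cyclic subgroups by order — order 1: 1; order 2: 3; order 3: 4.
Total: 8.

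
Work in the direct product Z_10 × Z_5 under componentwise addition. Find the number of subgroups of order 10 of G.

|G| = 50 and 10 | 50, so subgroups of order 10 are possible by Lagrange.
The subgroups of order 10 are: {(0,0), (0,1), (0,2), (0,3), (0,4), (5,0), (5,1), (5,2), (5,3), (5,4)}; {(0,0), (1,0), (2,0), (3,0), (4,0), (5,0), (6,0), (7,0), (8,0), (9,0)}; {(0,0), (1,1), (2,2), (3,3), (4,4), (5,0), (6,1), (7,2), (8,3), (9,4)}; {(0,0), (1,2), (2,4), (3,1), (4,3), (5,0), (6,2), (7,4), (8,1), (9,3)}; … (6 in all).
So G has 6 subgroups of order 10.

6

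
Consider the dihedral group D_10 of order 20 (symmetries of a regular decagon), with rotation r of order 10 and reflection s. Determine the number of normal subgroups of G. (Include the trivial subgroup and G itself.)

7

G has 22 subgroups. Checking conjugation-invariance by order — order 1: 1/1 normal; order 2: 1/11 normal; order 4: 0/5 normal; order 5: 1/1 normal; order 10: 3/3 normal; order 20: 1/1 normal.
Total normal subgroups: 7.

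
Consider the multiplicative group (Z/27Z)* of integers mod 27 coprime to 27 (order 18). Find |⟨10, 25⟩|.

9

|⟨10⟩| = 3 and |⟨25⟩| = 9, so |H| is a multiple of lcm(3, 9) = 9 and divides |G| = 18.
Closing under the operation: H = {1, 4, 7, 10, 13, 16, 19, 22, 25}, so |H| = 9.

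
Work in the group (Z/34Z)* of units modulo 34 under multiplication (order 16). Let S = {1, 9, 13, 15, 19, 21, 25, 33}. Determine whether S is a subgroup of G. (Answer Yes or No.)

Yes

|S| = 8 divides |G| = 16, consistent with Lagrange.
S contains the identity, every element's inverse is in S, and S is closed under ·: it is a subgroup.
In fact S = ⟨9⟩.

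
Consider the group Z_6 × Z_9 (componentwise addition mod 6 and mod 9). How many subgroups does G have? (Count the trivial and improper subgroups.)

|G| = 54, so by Lagrange every subgroup order divides 54. Divisors: 1, 2, 3, 6, 9, 18, 27, 54.
Subgroups by order — order 1: 1; order 2: 1; order 3: 4; order 6: 4; order 9: 4; order 18: 4; order 27: 1; order 54: 1.
Total: 1 + 1 + 4 + 4 + 4 + 4 + 1 + 1 = 20.

20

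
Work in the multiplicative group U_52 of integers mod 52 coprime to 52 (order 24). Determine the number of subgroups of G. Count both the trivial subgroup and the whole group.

16

|G| = 24, so by Lagrange every subgroup order divides 24. Divisors: 1, 2, 3, 4, 6, 8, 12, 24.
Subgroups by order — order 1: 1; order 2: 3; order 3: 1; order 4: 3; order 6: 3; order 8: 1; order 12: 3; order 24: 1.
Total: 1 + 3 + 1 + 3 + 3 + 1 + 3 + 1 = 16.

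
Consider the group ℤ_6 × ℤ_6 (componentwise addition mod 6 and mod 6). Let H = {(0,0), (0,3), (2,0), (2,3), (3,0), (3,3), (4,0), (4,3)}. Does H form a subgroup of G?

No

|H| = 8 does not divide |G| = 36, so by Lagrange H is not a subgroup.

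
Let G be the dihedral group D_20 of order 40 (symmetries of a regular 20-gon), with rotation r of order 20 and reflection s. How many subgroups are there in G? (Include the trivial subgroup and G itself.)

|G| = 40, so by Lagrange every subgroup order divides 40. Divisors: 1, 2, 4, 5, 8, 10, 20, 40.
Subgroups by order — order 1: 1; order 2: 21; order 4: 11; order 5: 1; order 8: 5; order 10: 5; order 20: 3; order 40: 1.
Total: 1 + 21 + 11 + 1 + 5 + 5 + 3 + 1 = 48.

48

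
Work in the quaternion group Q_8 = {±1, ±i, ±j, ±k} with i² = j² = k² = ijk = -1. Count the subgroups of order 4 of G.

3

|G| = 8 and 4 | 8, so subgroups of order 4 are possible by Lagrange.
The subgroups of order 4 are: {1, -1, i, -i}; {1, -1, j, -j}; {1, -1, k, -k}.
So G has 3 subgroups of order 4.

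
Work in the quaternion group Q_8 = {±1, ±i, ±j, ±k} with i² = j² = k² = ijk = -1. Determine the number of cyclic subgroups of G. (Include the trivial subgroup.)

5

Each element a generates a cyclic subgroup ⟨a⟩; distinct elements may generate the same one (a cyclic group of order d has φ(d) generators).
Cyclic subgroups by order — order 1: 1; order 2: 1; order 4: 3.
Total: 5.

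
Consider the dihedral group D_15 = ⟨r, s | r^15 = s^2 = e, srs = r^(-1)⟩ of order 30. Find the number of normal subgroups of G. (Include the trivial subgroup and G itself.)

G has 28 subgroups. Checking conjugation-invariance by order — order 1: 1/1 normal; order 2: 0/15 normal; order 3: 1/1 normal; order 5: 1/1 normal; order 6: 0/5 normal; order 10: 0/3 normal; order 15: 1/1 normal; order 30: 1/1 normal.
Total normal subgroups: 5.

5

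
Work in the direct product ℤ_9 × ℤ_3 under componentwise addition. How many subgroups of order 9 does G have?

4

|G| = 27 and 9 | 27, so subgroups of order 9 are possible by Lagrange.
The subgroups of order 9 are: {(0,0), (0,1), (0,2), (3,0), (3,1), (3,2), (6,0), (6,1), (6,2)}; {(0,0), (1,0), (2,0), (3,0), (4,0), (5,0), (6,0), (7,0), (8,0)}; {(0,0), (1,1), (2,2), (3,0), (4,1), (5,2), (6,0), (7,1), (8,2)}; {(0,0), (1,2), (2,1), (3,0), (4,2), (5,1), (6,0), (7,2), (8,1)}.
So G has 4 subgroups of order 9.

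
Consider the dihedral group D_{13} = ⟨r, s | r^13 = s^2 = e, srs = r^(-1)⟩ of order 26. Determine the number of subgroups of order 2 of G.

|G| = 26 and 2 | 26, so subgroups of order 2 are possible by Lagrange.
The subgroups of order 2 are: {e, r^10s}; {e, r^11s}; {e, r^12s}; {e, r^2s}; … (13 in all).
So G has 13 subgroups of order 2.

13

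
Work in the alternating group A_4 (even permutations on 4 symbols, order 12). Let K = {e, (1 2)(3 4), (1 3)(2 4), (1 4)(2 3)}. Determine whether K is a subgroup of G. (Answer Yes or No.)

Yes

|K| = 4 divides |G| = 12, consistent with Lagrange.
K contains the identity, every element's inverse is in K, and K is closed under ∘: it is a subgroup.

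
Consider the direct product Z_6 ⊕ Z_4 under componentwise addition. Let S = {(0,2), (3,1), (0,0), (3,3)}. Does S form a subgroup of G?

|S| = 4 divides |G| = 24, consistent with Lagrange.
S contains the identity, every element's inverse is in S, and S is closed under +: it is a subgroup.
In fact S = ⟨(3,1)⟩.

Yes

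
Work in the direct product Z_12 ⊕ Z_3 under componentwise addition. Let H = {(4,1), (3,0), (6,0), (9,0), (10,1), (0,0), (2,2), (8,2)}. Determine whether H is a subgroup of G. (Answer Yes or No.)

No

|H| = 8 does not divide |G| = 36, so by Lagrange H is not a subgroup.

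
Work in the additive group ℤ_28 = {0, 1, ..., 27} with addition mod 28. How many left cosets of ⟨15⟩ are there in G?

|⟨15⟩| = 28 and |G| = 28.
By Lagrange, [G : H] = |G|/|H| = 28/28 = 1.

1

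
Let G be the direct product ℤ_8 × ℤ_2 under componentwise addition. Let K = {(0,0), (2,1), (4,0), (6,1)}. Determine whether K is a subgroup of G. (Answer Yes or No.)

|K| = 4 divides |G| = 16, consistent with Lagrange.
K contains the identity, every element's inverse is in K, and K is closed under +: it is a subgroup.
In fact K = ⟨(6,1)⟩.

Yes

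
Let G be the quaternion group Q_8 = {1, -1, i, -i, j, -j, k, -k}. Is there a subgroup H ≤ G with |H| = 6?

No

6 does not divide |G| = 8, so by Lagrange no subgroup of order 6 exists.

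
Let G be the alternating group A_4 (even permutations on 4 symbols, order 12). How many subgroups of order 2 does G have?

3

|G| = 12 and 2 | 12, so subgroups of order 2 are possible by Lagrange.
The subgroups of order 2 are: {e, (1 2)(3 4)}; {e, (1 3)(2 4)}; {e, (1 4)(2 3)}.
So G has 3 subgroups of order 2.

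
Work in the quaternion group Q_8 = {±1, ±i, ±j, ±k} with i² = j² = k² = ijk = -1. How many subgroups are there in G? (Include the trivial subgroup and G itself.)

|G| = 8, so by Lagrange every subgroup order divides 8. Divisors: 1, 2, 4, 8.
Subgroups by order — order 1: 1; order 2: 1; order 4: 3; order 8: 1.
Total: 1 + 1 + 3 + 1 = 6.

6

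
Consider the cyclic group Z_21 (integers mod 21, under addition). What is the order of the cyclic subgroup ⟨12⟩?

7

In Z_21, the order of an element a is n/gcd(a, n).
gcd(12, 21) = 3, so |⟨12⟩| = 21/3 = 7.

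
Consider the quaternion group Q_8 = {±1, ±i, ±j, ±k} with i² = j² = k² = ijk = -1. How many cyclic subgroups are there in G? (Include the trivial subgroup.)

A cyclic subgroup of order d is generated by each of its φ(d) elements of order d, so the cyclic subgroups of order d number (#elements of order d)/φ(d).
Cyclic subgroups by order — order 1: 1; order 2: 1; order 4: 3.
Total: 5.

5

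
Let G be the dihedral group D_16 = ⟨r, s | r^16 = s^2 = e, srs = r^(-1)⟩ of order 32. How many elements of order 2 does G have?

Enumerating element orders in G gives 17 elements of order 2.

17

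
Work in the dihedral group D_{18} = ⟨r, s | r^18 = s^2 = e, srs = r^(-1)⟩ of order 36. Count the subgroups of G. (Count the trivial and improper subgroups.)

45

|G| = 36, so by Lagrange every subgroup order divides 36. Divisors: 1, 2, 3, 4, 6, 9, 12, 18, 36.
Subgroups by order — order 1: 1; order 2: 19; order 3: 1; order 4: 9; order 6: 7; order 9: 1; order 12: 3; order 18: 3; order 36: 1.
Total: 1 + 19 + 1 + 9 + 7 + 1 + 3 + 3 + 1 = 45.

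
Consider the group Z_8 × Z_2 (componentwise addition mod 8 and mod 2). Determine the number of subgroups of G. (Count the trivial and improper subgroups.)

11

|G| = 16, so by Lagrange every subgroup order divides 16. Divisors: 1, 2, 4, 8, 16.
Subgroups by order — order 1: 1; order 2: 3; order 4: 3; order 8: 3; order 16: 1.
Total: 1 + 3 + 3 + 3 + 1 = 11.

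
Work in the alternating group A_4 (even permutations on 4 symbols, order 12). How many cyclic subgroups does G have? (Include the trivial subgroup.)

8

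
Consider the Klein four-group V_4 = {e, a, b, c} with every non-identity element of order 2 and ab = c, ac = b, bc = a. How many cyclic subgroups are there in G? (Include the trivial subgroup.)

Group the elements of G by the cyclic subgroup they generate; each cyclic subgroup of order d accounts for φ(d) elements.
Cyclic subgroups by order — order 1: 1; order 2: 3.
Total: 4.

4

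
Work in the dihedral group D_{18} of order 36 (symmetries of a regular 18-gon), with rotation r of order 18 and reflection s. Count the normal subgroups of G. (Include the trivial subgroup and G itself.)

G has 45 subgroups. Checking conjugation-invariance by order — order 1: 1/1 normal; order 2: 1/19 normal; order 3: 1/1 normal; order 4: 0/9 normal; order 6: 1/7 normal; order 9: 1/1 normal; order 12: 0/3 normal; order 18: 3/3 normal; order 36: 1/1 normal.
Total normal subgroups: 9.

9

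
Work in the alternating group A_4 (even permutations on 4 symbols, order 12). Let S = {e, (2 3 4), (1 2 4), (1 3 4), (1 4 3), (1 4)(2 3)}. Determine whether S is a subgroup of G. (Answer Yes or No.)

No

(1 2 4) ∈ S but its inverse (1 4 2) ∉ S, so S is not a subgroup.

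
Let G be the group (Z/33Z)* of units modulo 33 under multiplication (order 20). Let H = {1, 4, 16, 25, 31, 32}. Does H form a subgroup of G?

No

|H| = 6 does not divide |G| = 20, so by Lagrange H is not a subgroup.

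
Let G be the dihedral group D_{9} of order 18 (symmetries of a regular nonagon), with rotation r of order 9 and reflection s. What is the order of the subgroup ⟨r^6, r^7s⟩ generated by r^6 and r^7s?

6

|⟨r^6⟩| = 3 and |⟨r^7s⟩| = 2, so |H| is a multiple of lcm(3, 2) = 6 and divides |G| = 18.
Closing under the operation: H = {e, r^3, r^6, rs, r^4s, r^7s}, so |H| = 6.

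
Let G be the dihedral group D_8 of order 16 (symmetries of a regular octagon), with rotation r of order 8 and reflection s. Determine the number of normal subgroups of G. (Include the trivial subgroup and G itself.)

7

G has 19 subgroups. Checking conjugation-invariance by order — order 1: 1/1 normal; order 2: 1/9 normal; order 4: 1/5 normal; order 8: 3/3 normal; order 16: 1/1 normal.
Total normal subgroups: 7.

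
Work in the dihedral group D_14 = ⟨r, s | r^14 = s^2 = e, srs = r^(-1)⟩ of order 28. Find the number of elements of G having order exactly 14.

The elements of order 14 are: r, r^3, r^5, r^9, r^11, r^13.
That's 6.

6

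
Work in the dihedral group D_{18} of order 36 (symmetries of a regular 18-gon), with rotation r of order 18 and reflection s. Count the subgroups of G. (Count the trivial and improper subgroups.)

45

|G| = 36, so by Lagrange every subgroup order divides 36. Divisors: 1, 2, 3, 4, 6, 9, 12, 18, 36.
Subgroups by order — order 1: 1; order 2: 19; order 3: 1; order 4: 9; order 6: 7; order 9: 1; order 12: 3; order 18: 3; order 36: 1.
Total: 1 + 19 + 1 + 9 + 7 + 1 + 3 + 3 + 1 = 45.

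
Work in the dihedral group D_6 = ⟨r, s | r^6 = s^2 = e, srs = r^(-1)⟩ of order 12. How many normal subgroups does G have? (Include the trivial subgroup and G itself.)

7

G has 16 subgroups. Checking conjugation-invariance by order — order 1: 1/1 normal; order 2: 1/7 normal; order 3: 1/1 normal; order 4: 0/3 normal; order 6: 3/3 normal; order 12: 1/1 normal.
Total normal subgroups: 7.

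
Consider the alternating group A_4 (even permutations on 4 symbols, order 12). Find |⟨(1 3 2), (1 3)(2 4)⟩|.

12

|⟨(1 3 2)⟩| = 3 and |⟨(1 3)(2 4)⟩| = 2, so |H| is a multiple of lcm(3, 2) = 6 and divides |G| = 12.
Closing {(1 3 2), (1 3)(2 4)} under the group operation gives all of G, so |H| = 12.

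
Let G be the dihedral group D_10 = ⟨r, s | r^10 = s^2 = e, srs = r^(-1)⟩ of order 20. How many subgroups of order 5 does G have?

1

|G| = 20 and 5 | 20, so subgroups of order 5 are possible by Lagrange.
The subgroups of order 5 are: {e, r^2, r^4, r^6, r^8}.
So G has 1 subgroup of order 5.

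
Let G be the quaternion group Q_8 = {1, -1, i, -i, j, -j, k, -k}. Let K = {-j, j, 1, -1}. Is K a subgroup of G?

|K| = 4 divides |G| = 8, consistent with Lagrange.
K contains the identity, every element's inverse is in K, and K is closed under ·: it is a subgroup.
In fact K = ⟨j⟩.

Yes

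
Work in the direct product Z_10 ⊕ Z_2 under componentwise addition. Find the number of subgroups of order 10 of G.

|G| = 20 and 10 | 20, so subgroups of order 10 are possible by Lagrange.
The subgroups of order 10 are: {(0,0), (0,1), (2,0), (2,1), (4,0), (4,1), (6,0), (6,1), (8,0), (8,1)}; {(0,0), (1,0), (2,0), (3,0), (4,0), (5,0), (6,0), (7,0), (8,0), (9,0)}; {(0,0), (1,1), (2,0), (3,1), (4,0), (5,1), (6,0), (7,1), (8,0), (9,1)}.
So G has 3 subgroups of order 10.

3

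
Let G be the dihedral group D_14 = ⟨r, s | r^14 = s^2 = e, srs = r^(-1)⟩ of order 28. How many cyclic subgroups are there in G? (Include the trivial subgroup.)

18

Group the elements of G by the cyclic subgroup they generate; each cyclic subgroup of order d accounts for φ(d) elements.
Cyclic subgroups by order — order 1: 1; order 2: 15; order 7: 1; order 14: 1.
Total: 18.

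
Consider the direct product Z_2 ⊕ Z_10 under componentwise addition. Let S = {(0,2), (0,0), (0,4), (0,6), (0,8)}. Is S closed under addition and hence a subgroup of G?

Yes

|S| = 5 divides |G| = 20, consistent with Lagrange.
S contains the identity, every element's inverse is in S, and S is closed under +: it is a subgroup.
In fact S = ⟨(0,2)⟩.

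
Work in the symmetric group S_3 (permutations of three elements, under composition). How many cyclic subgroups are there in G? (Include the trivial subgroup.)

5

A cyclic subgroup of order d is generated by each of its φ(d) elements of order d, so the cyclic subgroups of order d number (#elements of order d)/φ(d).
Cyclic subgroups by order — order 1: 1; order 2: 3; order 3: 1.
Total: 5.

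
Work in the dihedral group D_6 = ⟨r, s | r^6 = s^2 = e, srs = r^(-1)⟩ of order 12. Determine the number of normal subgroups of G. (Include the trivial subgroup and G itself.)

G has 16 subgroups. Checking conjugation-invariance by order — order 1: 1/1 normal; order 2: 1/7 normal; order 3: 1/1 normal; order 4: 0/3 normal; order 6: 3/3 normal; order 12: 1/1 normal.
Total normal subgroups: 7.

7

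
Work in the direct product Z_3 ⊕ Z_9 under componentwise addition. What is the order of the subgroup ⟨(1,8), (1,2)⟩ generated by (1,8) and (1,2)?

|⟨(1,8)⟩| = 9 and |⟨(1,2)⟩| = 9, so |H| is a multiple of lcm(9, 9) = 9 and divides |G| = 27.
Closing under the operation: H = {(0,0), (0,3), (0,6), (1,2), (1,5), (1,8), (2,1), (2,4), (2,7)}, so |H| = 9.

9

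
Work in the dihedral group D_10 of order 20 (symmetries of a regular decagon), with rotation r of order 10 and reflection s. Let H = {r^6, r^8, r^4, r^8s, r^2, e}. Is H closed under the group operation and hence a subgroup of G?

|H| = 6 does not divide |G| = 20, so by Lagrange H is not a subgroup.

No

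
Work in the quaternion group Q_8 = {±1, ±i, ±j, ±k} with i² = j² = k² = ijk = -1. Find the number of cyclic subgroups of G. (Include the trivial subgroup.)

Each element a generates a cyclic subgroup ⟨a⟩; distinct elements may generate the same one (a cyclic group of order d has φ(d) generators).
Cyclic subgroups by order — order 1: 1; order 2: 1; order 4: 3.
Total: 5.

5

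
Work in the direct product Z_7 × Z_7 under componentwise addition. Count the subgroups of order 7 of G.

|G| = 49 and 7 | 49, so subgroups of order 7 are possible by Lagrange.
The subgroups of order 7 are: {(0,0), (0,1), (0,2), (0,3), (0,4), (0,5), (0,6)}; {(0,0), (1,0), (2,0), (3,0), (4,0), (5,0), (6,0)}; {(0,0), (1,1), (2,2), (3,3), (4,4), (5,5), (6,6)}; {(0,0), (1,2), (2,4), (3,6), (4,1), (5,3), (6,5)}; … (8 in all).
So G has 8 subgroups of order 7.

8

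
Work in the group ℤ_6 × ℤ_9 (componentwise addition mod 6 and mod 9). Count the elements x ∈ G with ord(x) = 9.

18

An element (a,b) has order lcm(ord(a), ord(b)); count pairs with lcm equal to 9.
Enumerating gives 18 such elements.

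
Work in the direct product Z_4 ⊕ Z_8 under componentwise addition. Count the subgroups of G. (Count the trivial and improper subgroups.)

|G| = 32, so by Lagrange every subgroup order divides 32. Divisors: 1, 2, 4, 8, 16, 32.
Subgroups by order — order 1: 1; order 2: 3; order 4: 7; order 8: 7; order 16: 3; order 32: 1.
Total: 1 + 3 + 7 + 7 + 3 + 1 = 22.

22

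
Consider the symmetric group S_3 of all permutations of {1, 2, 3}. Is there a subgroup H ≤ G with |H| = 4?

4 does not divide |G| = 6, so by Lagrange no subgroup of order 4 exists.

No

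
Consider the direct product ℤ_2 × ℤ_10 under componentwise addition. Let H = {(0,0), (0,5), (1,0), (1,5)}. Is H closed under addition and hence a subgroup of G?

Yes

|H| = 4 divides |G| = 20, consistent with Lagrange.
H contains the identity, every element's inverse is in H, and H is closed under +: it is a subgroup.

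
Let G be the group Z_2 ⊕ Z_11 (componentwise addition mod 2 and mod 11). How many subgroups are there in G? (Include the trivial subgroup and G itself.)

|G| = 22, so by Lagrange every subgroup order divides 22. Divisors: 1, 2, 11, 22.
Subgroups by order — order 1: 1; order 2: 1; order 11: 1; order 22: 1.
Total: 1 + 1 + 1 + 1 = 4.

4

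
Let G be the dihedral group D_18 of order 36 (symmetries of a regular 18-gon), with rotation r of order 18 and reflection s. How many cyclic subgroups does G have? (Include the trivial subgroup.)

24

A cyclic subgroup of order d is generated by each of its φ(d) elements of order d, so the cyclic subgroups of order d number (#elements of order d)/φ(d).
Cyclic subgroups by order — order 1: 1; order 2: 19; order 3: 1; order 6: 1; order 9: 1; order 18: 1.
Total: 24.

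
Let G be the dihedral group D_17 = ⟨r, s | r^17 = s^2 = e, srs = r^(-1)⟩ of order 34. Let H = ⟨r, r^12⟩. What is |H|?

|⟨r⟩| = 17 and |⟨r^12⟩| = 17, so |H| is a multiple of lcm(17, 17) = 17 and divides |G| = 34.
Closing under the operation: H = {e, r, r^2, r^3, r^4, r^5, r^6, r^7, r^8, r^9, r^10, r^11, r^12, r^13, r^14, r^15, r^16}, so |H| = 17.

17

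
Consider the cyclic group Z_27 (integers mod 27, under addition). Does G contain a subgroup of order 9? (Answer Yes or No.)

9 | 27. A subgroup of order 9 is {0, 3, 6, 9, 12, 15, 18, 21, 24}.

Yes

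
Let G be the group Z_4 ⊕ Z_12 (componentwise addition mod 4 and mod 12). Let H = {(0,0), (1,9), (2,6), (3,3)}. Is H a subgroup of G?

|H| = 4 divides |G| = 48, consistent with Lagrange.
H contains the identity, every element's inverse is in H, and H is closed under +: it is a subgroup.
In fact H = ⟨(3,3)⟩.

Yes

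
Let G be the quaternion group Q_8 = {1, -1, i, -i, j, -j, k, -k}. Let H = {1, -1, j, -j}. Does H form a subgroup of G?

Yes

|H| = 4 divides |G| = 8, consistent with Lagrange.
H contains the identity, every element's inverse is in H, and H is closed under ·: it is a subgroup.
In fact H = ⟨j⟩.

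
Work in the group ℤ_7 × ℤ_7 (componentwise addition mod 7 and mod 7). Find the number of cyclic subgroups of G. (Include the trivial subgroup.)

A cyclic subgroup of order d is generated by each of its φ(d) elements of order d, so the cyclic subgroups of order d number (#elements of order d)/φ(d).
Cyclic subgroups by order — order 1: 1; order 7: 8.
Total: 9.

9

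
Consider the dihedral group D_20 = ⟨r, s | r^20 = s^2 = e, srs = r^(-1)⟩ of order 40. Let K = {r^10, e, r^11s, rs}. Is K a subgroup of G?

|K| = 4 divides |G| = 40, consistent with Lagrange.
K contains the identity, every element's inverse is in K, and K is closed under ·: it is a subgroup.

Yes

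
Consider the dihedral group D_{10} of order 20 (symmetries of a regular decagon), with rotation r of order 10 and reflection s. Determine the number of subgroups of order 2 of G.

|G| = 20 and 2 | 20, so subgroups of order 2 are possible by Lagrange.
The subgroups of order 2 are: {e, r^2s}; {e, r^3s}; {e, r^4s}; {e, r^5}; … (11 in all).
So G has 11 subgroups of order 2.

11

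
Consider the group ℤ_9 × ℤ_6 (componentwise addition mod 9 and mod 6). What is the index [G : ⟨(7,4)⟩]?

6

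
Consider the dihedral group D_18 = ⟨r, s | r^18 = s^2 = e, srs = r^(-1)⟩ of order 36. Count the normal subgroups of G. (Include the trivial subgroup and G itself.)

G has 45 subgroups. Checking conjugation-invariance by order — order 1: 1/1 normal; order 2: 1/19 normal; order 3: 1/1 normal; order 4: 0/9 normal; order 6: 1/7 normal; order 9: 1/1 normal; order 12: 0/3 normal; order 18: 3/3 normal; order 36: 1/1 normal.
Total normal subgroups: 9.

9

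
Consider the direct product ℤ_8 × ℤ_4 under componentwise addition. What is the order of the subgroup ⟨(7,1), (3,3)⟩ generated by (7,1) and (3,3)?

|⟨(7,1)⟩| = 8 and |⟨(3,3)⟩| = 8, so |H| is a multiple of lcm(8, 8) = 8 and divides |G| = 32.
Closing under the operation: H = {(0,0), (0,2), (1,1), (1,3), (2,0), (2,2), (3,1), (3,3), (4,0), (4,2), (5,1), (5,3), (6,0), (6,2), (7,1), (7,3)}, so |H| = 16.

16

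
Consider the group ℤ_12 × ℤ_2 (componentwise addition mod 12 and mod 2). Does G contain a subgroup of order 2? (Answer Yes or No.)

Yes

2 | 24. A subgroup of order 2 is {(0,0), (0,1)}.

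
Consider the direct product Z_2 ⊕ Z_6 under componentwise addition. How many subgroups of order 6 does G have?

3

|G| = 12 and 6 | 12, so subgroups of order 6 are possible by Lagrange.
The subgroups of order 6 are: {(0,0), (0,1), (0,2), (0,3), (0,4), (0,5)}; {(0,0), (0,2), (0,4), (1,0), (1,2), (1,4)}; {(0,0), (0,2), (0,4), (1,1), (1,3), (1,5)}.
So G has 3 subgroups of order 6.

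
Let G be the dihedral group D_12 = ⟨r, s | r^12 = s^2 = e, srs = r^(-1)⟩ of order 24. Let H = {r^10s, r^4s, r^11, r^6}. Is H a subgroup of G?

No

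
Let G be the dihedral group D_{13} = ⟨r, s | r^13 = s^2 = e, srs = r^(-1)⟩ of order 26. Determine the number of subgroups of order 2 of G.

13

|G| = 26 and 2 | 26, so subgroups of order 2 are possible by Lagrange.
The subgroups of order 2 are: {e, r^10s}; {e, r^11s}; {e, r^12s}; {e, r^2s}; … (13 in all).
So G has 13 subgroups of order 2.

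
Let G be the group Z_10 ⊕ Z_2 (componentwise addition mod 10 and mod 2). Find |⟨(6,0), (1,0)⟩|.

10

|⟨(6,0)⟩| = 5 and |⟨(1,0)⟩| = 10, so |H| is a multiple of lcm(5, 10) = 10 and divides |G| = 20.
Closing under the operation: H = {(0,0), (1,0), (2,0), (3,0), (4,0), (5,0), (6,0), (7,0), (8,0), (9,0)}, so |H| = 10.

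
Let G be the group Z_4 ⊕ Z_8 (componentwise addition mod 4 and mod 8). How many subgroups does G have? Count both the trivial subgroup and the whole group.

22

|G| = 32, so by Lagrange every subgroup order divides 32. Divisors: 1, 2, 4, 8, 16, 32.
Subgroups by order — order 1: 1; order 2: 3; order 4: 7; order 8: 7; order 16: 3; order 32: 1.
Total: 1 + 3 + 7 + 7 + 3 + 1 = 22.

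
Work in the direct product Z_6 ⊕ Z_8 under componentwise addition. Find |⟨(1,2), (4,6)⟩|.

|⟨(1,2)⟩| = 12 and |⟨(4,6)⟩| = 12, so |H| is a multiple of lcm(12, 12) = 12 and divides |G| = 48.
Closing under the operation: H = {(0,0), (0,2), (0,4), (0,6), (1,0), (1,2), (1,4), (1,6), (2,0), (2,2), (2,4), (2,6), (3,0), (3,2), (3,4), (3,6), (4,0), (4,2), (4,4), (4,6), (5,0), (5,2), (5,4), (5,6)}, so |H| = 24.

24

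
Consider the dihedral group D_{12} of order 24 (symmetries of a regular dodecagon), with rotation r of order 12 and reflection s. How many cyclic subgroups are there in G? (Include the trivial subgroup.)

18

A cyclic subgroup of order d is generated by each of its φ(d) elements of order d, so the cyclic subgroups of order d number (#elements of order d)/φ(d).
Cyclic subgroups by order — order 1: 1; order 2: 13; order 3: 1; order 4: 1; order 6: 1; order 12: 1.
Total: 18.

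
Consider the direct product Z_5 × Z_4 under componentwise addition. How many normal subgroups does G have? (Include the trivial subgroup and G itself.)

G is abelian, so every subgroup is normal.
G has 6 subgroups in total, hence 6 normal subgroups.

6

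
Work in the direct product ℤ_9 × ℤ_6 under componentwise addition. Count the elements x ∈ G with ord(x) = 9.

An element (a,b) has order lcm(ord(a), ord(b)); count pairs with lcm equal to 9.
Enumerating gives 18 such elements.

18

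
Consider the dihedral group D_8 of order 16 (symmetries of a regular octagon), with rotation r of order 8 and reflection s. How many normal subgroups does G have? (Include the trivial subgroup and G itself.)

7

G has 19 subgroups. Checking conjugation-invariance by order — order 1: 1/1 normal; order 2: 1/9 normal; order 4: 1/5 normal; order 8: 3/3 normal; order 16: 1/1 normal.
Total normal subgroups: 7.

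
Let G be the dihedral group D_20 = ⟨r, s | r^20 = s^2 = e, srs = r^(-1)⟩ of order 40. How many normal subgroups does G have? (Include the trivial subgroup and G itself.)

9

G has 48 subgroups. Checking conjugation-invariance by order — order 1: 1/1 normal; order 2: 1/21 normal; order 4: 1/11 normal; order 5: 1/1 normal; order 8: 0/5 normal; order 10: 1/5 normal; order 20: 3/3 normal; order 40: 1/1 normal.
Total normal subgroups: 9.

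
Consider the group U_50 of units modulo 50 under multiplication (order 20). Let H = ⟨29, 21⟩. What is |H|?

10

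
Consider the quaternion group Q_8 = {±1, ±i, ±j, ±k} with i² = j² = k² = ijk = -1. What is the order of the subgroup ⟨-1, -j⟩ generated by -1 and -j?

4

|⟨-1⟩| = 2 and |⟨-j⟩| = 4, so |H| is a multiple of lcm(2, 4) = 4 and divides |G| = 8.
Closing under the operation: H = {1, -1, j, -j}, so |H| = 4.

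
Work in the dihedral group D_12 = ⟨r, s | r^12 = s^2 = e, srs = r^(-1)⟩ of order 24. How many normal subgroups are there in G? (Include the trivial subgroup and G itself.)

G has 34 subgroups. Checking conjugation-invariance by order — order 1: 1/1 normal; order 2: 1/13 normal; order 3: 1/1 normal; order 4: 1/7 normal; order 6: 1/5 normal; order 8: 0/3 normal; order 12: 3/3 normal; order 24: 1/1 normal.
Total normal subgroups: 9.

9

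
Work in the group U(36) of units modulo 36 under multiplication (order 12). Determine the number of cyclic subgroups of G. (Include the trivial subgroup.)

A cyclic subgroup of order d is generated by each of its φ(d) elements of order d, so the cyclic subgroups of order d number (#elements of order d)/φ(d).
Cyclic subgroups by order — order 1: 1; order 2: 3; order 3: 1; order 6: 3.
Total: 8.

8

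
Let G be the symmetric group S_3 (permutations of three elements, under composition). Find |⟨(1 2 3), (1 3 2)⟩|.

|⟨(1 2 3)⟩| = 3 and |⟨(1 3 2)⟩| = 3, so |H| is a multiple of lcm(3, 3) = 3 and divides |G| = 6.
Closing under the operation: H = {e, (1 2 3), (1 3 2)}, so |H| = 3.

3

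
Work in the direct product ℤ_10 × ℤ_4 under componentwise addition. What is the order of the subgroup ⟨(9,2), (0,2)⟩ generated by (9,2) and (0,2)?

20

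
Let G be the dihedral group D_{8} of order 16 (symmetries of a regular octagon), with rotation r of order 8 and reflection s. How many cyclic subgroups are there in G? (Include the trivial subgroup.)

A cyclic subgroup of order d is generated by each of its φ(d) elements of order d, so the cyclic subgroups of order d number (#elements of order d)/φ(d).
Cyclic subgroups by order — order 1: 1; order 2: 9; order 4: 1; order 8: 1.
Total: 12.

12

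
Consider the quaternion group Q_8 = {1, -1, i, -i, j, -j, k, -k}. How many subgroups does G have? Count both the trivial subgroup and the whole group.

6

|G| = 8, so by Lagrange every subgroup order divides 8. Divisors: 1, 2, 4, 8.
Subgroups by order — order 1: 1; order 2: 1; order 4: 3; order 8: 1.
Total: 1 + 1 + 3 + 1 = 6.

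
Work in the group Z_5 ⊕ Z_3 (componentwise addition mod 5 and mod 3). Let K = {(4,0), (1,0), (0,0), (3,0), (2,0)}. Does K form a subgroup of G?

|K| = 5 divides |G| = 15, consistent with Lagrange.
K contains the identity, every element's inverse is in K, and K is closed under +: it is a subgroup.
In fact K = ⟨(4,0)⟩.

Yes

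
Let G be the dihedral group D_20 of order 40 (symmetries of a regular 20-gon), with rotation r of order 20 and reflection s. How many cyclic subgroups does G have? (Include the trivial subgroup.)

A cyclic subgroup of order d is generated by each of its φ(d) elements of order d, so the cyclic subgroups of order d number (#elements of order d)/φ(d).
Cyclic subgroups by order — order 1: 1; order 2: 21; order 4: 1; order 5: 1; order 10: 1; order 20: 1.
Total: 26.

26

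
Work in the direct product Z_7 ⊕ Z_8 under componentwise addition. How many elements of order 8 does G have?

4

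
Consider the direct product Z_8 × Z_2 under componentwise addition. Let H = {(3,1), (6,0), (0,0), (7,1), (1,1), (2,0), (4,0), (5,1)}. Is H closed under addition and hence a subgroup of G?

Yes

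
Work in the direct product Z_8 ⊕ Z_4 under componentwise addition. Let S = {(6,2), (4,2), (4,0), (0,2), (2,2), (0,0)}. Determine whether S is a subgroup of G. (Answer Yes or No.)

No

|S| = 6 does not divide |G| = 32, so by Lagrange S is not a subgroup.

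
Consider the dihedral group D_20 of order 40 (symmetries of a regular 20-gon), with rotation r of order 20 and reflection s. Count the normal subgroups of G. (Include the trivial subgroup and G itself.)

9

G has 48 subgroups. Checking conjugation-invariance by order — order 1: 1/1 normal; order 2: 1/21 normal; order 4: 1/11 normal; order 5: 1/1 normal; order 8: 0/5 normal; order 10: 1/5 normal; order 20: 3/3 normal; order 40: 1/1 normal.
Total normal subgroups: 9.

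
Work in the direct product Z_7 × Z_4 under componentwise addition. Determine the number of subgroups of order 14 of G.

1

|G| = 28 and 14 | 28, so subgroups of order 14 are possible by Lagrange.
The subgroups of order 14 are: {(0,0), (0,2), (1,0), (1,2), (2,0), (2,2), (3,0), (3,2), (4,0), (4,2), (5,0), (5,2), (6,0), (6,2)}.
So G has 1 subgroup of order 14.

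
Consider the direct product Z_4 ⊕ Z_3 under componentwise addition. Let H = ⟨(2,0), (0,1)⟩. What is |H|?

|⟨(2,0)⟩| = 2 and |⟨(0,1)⟩| = 3, so |H| is a multiple of lcm(2, 3) = 6 and divides |G| = 12.
Closing under the operation: H = {(0,0), (0,1), (0,2), (2,0), (2,1), (2,2)}, so |H| = 6.

6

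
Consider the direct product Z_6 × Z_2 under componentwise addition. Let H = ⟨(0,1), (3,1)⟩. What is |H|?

4

|⟨(0,1)⟩| = 2 and |⟨(3,1)⟩| = 2, so |H| is a multiple of lcm(2, 2) = 2 and divides |G| = 12.
Closing under the operation: H = {(0,0), (0,1), (3,0), (3,1)}, so |H| = 4.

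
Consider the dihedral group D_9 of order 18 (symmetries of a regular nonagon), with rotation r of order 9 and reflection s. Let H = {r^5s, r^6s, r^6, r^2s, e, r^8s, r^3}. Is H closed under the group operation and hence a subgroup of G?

|H| = 7 does not divide |G| = 18, so by Lagrange H is not a subgroup.

No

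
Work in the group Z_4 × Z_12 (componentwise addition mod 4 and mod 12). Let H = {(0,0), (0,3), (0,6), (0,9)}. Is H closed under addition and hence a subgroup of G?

|H| = 4 divides |G| = 48, consistent with Lagrange.
H contains the identity, every element's inverse is in H, and H is closed under +: it is a subgroup.
In fact H = ⟨(0,3)⟩.

Yes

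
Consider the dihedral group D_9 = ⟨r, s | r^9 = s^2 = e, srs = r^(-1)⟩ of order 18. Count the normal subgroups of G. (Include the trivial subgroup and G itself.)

4

G has 16 subgroups. Checking conjugation-invariance by order — order 1: 1/1 normal; order 2: 0/9 normal; order 3: 1/1 normal; order 6: 0/3 normal; order 9: 1/1 normal; order 18: 1/1 normal.
Total normal subgroups: 4.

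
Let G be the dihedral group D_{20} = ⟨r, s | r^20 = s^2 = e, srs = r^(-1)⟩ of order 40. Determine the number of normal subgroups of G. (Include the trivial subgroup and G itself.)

9

G has 48 subgroups. Checking conjugation-invariance by order — order 1: 1/1 normal; order 2: 1/21 normal; order 4: 1/11 normal; order 5: 1/1 normal; order 8: 0/5 normal; order 10: 1/5 normal; order 20: 3/3 normal; order 40: 1/1 normal.
Total normal subgroups: 9.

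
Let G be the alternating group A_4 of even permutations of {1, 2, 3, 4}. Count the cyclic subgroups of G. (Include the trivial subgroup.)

8

A cyclic subgroup of order d is generated by each of its φ(d) elements of order d, so the cyclic subgroups of order d number (#elements of order d)/φ(d).
Cyclic subgroups by order — order 1: 1; order 2: 3; order 3: 4.
Total: 8.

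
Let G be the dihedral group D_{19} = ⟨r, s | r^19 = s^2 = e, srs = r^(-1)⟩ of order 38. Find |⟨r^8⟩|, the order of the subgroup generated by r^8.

Computing powers of r^8: the smallest k with (r^8)^k = e is k = 19.

19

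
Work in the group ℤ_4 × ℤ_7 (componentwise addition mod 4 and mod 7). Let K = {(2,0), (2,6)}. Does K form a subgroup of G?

No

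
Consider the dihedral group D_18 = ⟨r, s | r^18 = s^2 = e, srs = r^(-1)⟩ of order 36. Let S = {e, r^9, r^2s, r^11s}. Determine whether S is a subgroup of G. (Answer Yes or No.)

Yes

|S| = 4 divides |G| = 36, consistent with Lagrange.
S contains the identity, every element's inverse is in S, and S is closed under ·: it is a subgroup.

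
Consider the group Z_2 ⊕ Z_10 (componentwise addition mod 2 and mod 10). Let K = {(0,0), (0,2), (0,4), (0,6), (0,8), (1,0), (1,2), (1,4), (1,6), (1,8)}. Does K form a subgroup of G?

|K| = 10 divides |G| = 20, consistent with Lagrange.
K contains the identity, every element's inverse is in K, and K is closed under +: it is a subgroup.
In fact K = ⟨(1,2)⟩.

Yes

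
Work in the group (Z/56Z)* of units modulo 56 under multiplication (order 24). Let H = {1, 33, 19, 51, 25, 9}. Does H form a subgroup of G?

No

33 ∈ H but its inverse 17 ∉ H, so H is not a subgroup.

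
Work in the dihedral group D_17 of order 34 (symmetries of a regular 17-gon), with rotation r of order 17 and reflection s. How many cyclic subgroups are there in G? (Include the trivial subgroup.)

Group the elements of G by the cyclic subgroup they generate; each cyclic subgroup of order d accounts for φ(d) elements.
Cyclic subgroups by order — order 1: 1; order 2: 17; order 17: 1.
Total: 19.

19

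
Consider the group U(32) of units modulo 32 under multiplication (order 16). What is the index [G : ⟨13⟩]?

|⟨13⟩| = 8 and |G| = 16.
By Lagrange, [G : H] = |G|/|H| = 16/8 = 2.

2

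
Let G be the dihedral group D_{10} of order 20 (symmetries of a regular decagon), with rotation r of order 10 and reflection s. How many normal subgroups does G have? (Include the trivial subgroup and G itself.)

7

G has 22 subgroups. Checking conjugation-invariance by order — order 1: 1/1 normal; order 2: 1/11 normal; order 4: 0/5 normal; order 5: 1/1 normal; order 10: 3/3 normal; order 20: 1/1 normal.
Total normal subgroups: 7.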